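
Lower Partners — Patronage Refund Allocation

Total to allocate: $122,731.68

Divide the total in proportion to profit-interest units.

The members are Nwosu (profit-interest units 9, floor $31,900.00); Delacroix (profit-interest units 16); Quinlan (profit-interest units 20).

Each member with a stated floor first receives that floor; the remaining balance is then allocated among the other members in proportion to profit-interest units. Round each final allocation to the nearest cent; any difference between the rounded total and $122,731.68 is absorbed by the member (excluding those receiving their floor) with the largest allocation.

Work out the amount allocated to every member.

Nwosu: $31,900.00 | Delacroix: $40,369.64 | Quinlan: $50,462.04

Minimums first: Nwosu $31,900.00. Remaining pool $90,831.68.
Remaining pool split over remaining profit-interest units 36: Delacroix 40,369.6356 → $40,369.64; Quinlan 50,462.0444 → $50,462.04.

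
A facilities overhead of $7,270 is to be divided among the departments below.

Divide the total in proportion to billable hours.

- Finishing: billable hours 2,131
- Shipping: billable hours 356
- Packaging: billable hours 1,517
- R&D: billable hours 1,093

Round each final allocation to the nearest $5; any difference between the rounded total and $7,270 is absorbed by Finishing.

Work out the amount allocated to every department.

Sum of billable hours: 5,097.
Proportional shares: Finishing 2,131/5,097 × $7,270 = 3,039.51; Shipping 356/5,097 × $7,270 = 507.77; Packaging 1,517/5,097 × $7,270 = 2,163.74; R&D 1,093/5,097 × $7,270 = 1,558.98.
Rounded to nearest $5: Finishing $3,040; Shipping $510; Packaging $2,165; R&D $1,560. Sum = $7,275.
Difference $7,270 − $7,275 = −$5 applied to Finishing: Finishing becomes $3,035.

Finishing: $3,035 · Shipping: $510 · Packaging: $2,165 · R&D: $1,560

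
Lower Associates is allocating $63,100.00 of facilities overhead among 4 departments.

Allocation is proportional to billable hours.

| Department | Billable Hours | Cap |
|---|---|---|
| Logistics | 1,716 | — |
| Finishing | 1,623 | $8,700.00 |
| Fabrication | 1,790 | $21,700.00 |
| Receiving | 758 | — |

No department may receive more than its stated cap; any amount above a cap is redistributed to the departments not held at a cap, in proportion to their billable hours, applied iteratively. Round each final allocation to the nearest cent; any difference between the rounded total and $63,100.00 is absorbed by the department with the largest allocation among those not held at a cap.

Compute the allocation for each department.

Billable hours total: 5,887.
Proportional shares (ignoring caps): Logistics 18,393.0015; Finishing 17,396.1780; Fabrication 19,186.1729; Receiving 8,124.6475.
Cap binds for Finishing ($8,700.00); balance $54,400.00 reallocated over remaining billable hours 4,264.
Cap binds for Fabrication ($21,700.00); balance $32,700.00 reallocated over remaining billable hours 2,474.
Redistributed shares: Logistics 22,681.1641 → $22,681.16; Receiving 10,018.8359 → $10,018.84.

Logistics: $22,681.16; Finishing: $8,700.00; Fabrication: $21,700.00; Receiving: $10,018.84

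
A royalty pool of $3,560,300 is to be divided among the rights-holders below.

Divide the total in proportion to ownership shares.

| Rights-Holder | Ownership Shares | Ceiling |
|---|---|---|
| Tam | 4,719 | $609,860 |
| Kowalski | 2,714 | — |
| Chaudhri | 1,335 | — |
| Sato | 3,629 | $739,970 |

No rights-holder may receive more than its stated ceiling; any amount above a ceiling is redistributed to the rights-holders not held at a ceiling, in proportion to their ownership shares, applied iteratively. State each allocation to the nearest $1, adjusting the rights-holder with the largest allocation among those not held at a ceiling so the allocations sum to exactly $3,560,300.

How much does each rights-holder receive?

Sum of ownership shares: 12,397.
Unconstrained shares: Tam 1,355,251.73; Kowalski 779,434.88; Chaudhri 383,399.25; Sato 1,042,214.14.
Capped: Tam ($609,860), Sato ($739,970); remaining pool $2,210,470 reallocated over remaining ownership shares 4,049.
Shares after redistribution: Kowalski 1,481,653.64 → $1,481,654; Chaudhri 728,816.36 → $728,816.

Tam: $609,860; Kowalski: $1,481,654; Chaudhri: $728,816; Sato: $739,970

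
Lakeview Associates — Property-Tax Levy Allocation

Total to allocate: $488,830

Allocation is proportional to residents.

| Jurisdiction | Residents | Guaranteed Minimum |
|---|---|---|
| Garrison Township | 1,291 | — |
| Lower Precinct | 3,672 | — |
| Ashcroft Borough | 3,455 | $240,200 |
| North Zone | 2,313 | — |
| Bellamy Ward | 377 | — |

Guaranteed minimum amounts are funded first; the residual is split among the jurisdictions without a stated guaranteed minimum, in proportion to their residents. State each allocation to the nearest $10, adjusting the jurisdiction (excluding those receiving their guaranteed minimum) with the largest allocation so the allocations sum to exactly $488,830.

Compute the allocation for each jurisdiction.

Guaranteed amounts: Ashcroft Borough $240,200. Remaining pool $248,630.
Remaining pool split over remaining residents 7,653: Garrison Township 41,941.90 → $41,940; Lower Precinct 119,295.62 → $119,300; North Zone 75,144.54 → $75,140; Bellamy Ward 12,247.94 → $12,250.

Garrison Township: $41,940 | Lower Precinct: $119,300 | Ashcroft Borough: $240,200 | North Zone: $75,140 | Bellamy Ward: $12,250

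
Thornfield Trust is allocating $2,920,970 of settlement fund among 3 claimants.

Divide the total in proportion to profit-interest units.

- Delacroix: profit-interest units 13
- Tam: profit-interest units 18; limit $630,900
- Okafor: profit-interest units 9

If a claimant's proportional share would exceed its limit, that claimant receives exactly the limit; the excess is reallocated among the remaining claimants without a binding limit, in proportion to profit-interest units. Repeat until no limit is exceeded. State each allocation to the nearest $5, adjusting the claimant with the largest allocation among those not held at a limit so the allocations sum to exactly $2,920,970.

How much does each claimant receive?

Sum of profit-interest units: 40.
Proportional shares (ignoring caps): Delacroix 949,315.25; Tam 1,314,436.50; Okafor 657,218.25.
Held at cap: Tam ($630,900); remaining pool $2,290,070 reallocated over remaining profit-interest units 22.
Remaining shares: Delacroix 1,353,223.18 → $1,353,225; Okafor 936,846.82 → $936,845.

Delacroix: $1,353,225 · Tam: $630,900 · Okafor: $936,845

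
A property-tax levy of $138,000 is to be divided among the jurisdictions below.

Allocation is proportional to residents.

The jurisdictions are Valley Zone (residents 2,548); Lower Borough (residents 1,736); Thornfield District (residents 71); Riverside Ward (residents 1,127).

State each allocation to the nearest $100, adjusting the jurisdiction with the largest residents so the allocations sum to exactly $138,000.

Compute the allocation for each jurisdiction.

Combined residents = 2,548 + 1,736 + 71 + 1,127 = 5,482.
Raw shares: Valley Zone 64,141.55; Lower Borough 43,700.84; Thornfield District 1,787.30; Riverside Ward 28,370.30.
After rounding ($100): Valley Zone $64,100; Lower Borough $43,700; Thornfield District $1,800; Riverside Ward $28,400. Sum = $138,000.
Rounded total matches; no reconciliation needed.

Valley Zone: $64,100 | Lower Borough: $43,700 | Thornfield District: $1,800 | Riverside Ward: $28,400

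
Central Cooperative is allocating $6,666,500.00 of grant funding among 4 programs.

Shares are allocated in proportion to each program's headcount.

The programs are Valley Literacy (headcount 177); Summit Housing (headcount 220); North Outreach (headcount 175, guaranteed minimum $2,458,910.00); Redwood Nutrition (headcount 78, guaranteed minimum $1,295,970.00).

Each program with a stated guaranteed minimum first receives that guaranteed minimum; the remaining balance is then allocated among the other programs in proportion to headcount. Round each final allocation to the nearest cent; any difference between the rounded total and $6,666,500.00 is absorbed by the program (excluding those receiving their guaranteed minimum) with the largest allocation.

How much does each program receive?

Guaranteed amounts: North Outreach $2,458,910.00; Redwood Nutrition $1,295,970.00. Residual $2,911,620.00.
Residual split over remaining headcount 397: Valley Literacy 1,298,127.8086 → $1,298,127.81; Summit Housing 1,613,492.1914 → $1,613,492.19.

Valley Literacy: $1,298,127.81 · Summit Housing: $1,613,492.19 · North Outreach: $2,458,910.00 · Redwood Nutrition: $1,295,970.00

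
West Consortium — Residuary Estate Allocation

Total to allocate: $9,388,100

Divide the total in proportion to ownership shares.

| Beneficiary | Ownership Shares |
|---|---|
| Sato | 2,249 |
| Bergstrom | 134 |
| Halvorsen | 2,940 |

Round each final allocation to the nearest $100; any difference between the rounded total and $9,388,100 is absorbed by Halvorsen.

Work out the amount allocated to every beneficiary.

Sato: $3,966,500 | Bergstrom: $236,300 | Halvorsen: $5,185,300

Combined ownership shares = 5,323.
Raw shares: Sato 2,249/5,323 × $9,388,100 = 3,966,529.57; Bergstrom 134/5,323 × $9,388,100 = 236,333.91; Halvorsen 2,940/5,323 × $9,388,100 = 5,185,236.52.
After rounding ($100): Sato $3,966,500; Bergstrom $236,300; Halvorsen $5,185,200. Sum = $9,388,000.
Difference $9,388,100 − $9,388,000 = +$100 applied to Halvorsen: Halvorsen becomes $5,185,300.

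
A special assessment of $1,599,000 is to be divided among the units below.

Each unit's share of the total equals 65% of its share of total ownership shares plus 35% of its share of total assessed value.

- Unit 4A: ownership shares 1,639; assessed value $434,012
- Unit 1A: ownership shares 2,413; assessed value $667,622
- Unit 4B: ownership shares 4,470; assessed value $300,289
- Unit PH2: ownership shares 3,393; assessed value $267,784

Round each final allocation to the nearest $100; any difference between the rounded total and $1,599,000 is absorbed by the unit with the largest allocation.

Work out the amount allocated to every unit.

Unit 4A: $288,400 | Unit 1A: $434,300 | Unit 4B: $490,600 | Unit PH2: $385,700

Totals — ownership shares 11,915, assessed value 1,669,707.
Combined weights (65% ownership shares + 35% assessed value): Unit 4A 0.1804; Unit 1A 0.2716; Unit 4B 0.3068; Unit PH2 0.2412.
Raw shares: Unit 4A 288,442.12; Unit 1A 434,259.50; Unit 4B 490,570.24; Unit PH2 385,728.14.
Rounded to nearest $100: Unit 4A $288,400; Unit 1A $434,300; Unit 4B $490,600; Unit PH2 $385,700. Sum = $1,599,000.
Rounded total matches; no reconciliation needed.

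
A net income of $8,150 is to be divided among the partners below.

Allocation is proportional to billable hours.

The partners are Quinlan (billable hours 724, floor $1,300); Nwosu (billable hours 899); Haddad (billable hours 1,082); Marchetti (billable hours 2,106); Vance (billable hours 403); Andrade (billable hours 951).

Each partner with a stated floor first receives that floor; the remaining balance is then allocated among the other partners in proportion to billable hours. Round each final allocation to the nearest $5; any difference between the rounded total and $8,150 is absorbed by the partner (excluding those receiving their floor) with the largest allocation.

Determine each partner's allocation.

Minimums first: Quinlan $1,300. Balance $6,850.
Balance split over remaining billable hours 5,441: Nwosu 1,131.80 → $1,130; Haddad 1,362.19 → $1,360; Marchetti 2,651.37 → $2,650; Vance 507.36 → $505; Andrade 1,197.27 → $1,195.
Rounding difference +$10 applied to Marchetti → $2,660.

Quinlan: $1,300 · Nwosu: $1,130 · Haddad: $1,360 · Marchetti: $2,660 · Vance: $505 · Andrade: $1,195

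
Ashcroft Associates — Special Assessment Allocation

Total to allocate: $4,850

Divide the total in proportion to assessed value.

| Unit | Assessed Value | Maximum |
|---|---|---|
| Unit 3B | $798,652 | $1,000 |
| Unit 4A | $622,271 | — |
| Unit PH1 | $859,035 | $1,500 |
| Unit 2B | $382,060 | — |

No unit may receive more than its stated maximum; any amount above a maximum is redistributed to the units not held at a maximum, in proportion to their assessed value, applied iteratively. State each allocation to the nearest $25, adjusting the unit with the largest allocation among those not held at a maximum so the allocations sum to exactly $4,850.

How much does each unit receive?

Unit 3B: $1,000 | Unit 4A: $1,450 | Unit PH1: $1,500 | Unit 2B: $900

Total assessed value = 2,662,018.
Proportional shares (ignoring caps): Unit 3B 1,455.08; Unit 4A 1,133.73; Unit PH1 1,565.10; Unit 2B 696.09.
Cap binds for Unit 3B ($1,000), Unit PH1 ($1,500); balance $2,350 reallocated over remaining assessed value 1,004,331.
Remaining shares: Unit 4A 1,456.03 → $1,450; Unit 2B 893.97 → $900.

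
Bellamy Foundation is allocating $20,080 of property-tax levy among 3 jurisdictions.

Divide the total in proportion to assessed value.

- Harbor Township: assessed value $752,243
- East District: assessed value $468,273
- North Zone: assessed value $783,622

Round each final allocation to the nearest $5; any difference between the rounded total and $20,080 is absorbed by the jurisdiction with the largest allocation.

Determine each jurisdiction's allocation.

Combined assessed value = 2,004,138.
Unrounded shares: Harbor Township 752,243/2,004,138 × $20,080 = 7,536.93; East District 468,273/2,004,138 × $20,080 = 4,691.75; North Zone 783,622/2,004,138 × $20,080 = 7,851.32.
After rounding ($5): Harbor Township $7,535; East District $4,690; North Zone $7,850. Sum = $20,075.
Difference $20,080 − $20,075 = +$5 applied to largest allocation (North Zone): North Zone becomes $7,855.

Harbor Township: $7,535; East District: $4,690; North Zone: $7,855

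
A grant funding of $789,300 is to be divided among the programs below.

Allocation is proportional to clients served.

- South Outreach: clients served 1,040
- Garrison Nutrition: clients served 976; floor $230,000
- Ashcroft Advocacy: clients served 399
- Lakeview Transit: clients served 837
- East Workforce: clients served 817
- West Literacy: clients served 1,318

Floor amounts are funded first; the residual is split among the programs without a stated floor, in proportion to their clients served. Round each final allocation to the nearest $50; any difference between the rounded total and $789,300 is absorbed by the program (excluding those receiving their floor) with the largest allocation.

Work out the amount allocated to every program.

South Outreach: $131,850; Garrison Nutrition: $230,000; Ashcroft Advocacy: $50,600; Lakeview Transit: $106,150; East Workforce: $103,600; West Literacy: $167,100

Minimums first: Garrison Nutrition $230,000. Balance $559,300.
Balance split over remaining clients served 4,411: South Outreach 131,868.51 → $131,850; Ashcroft Advocacy 50,591.86 → $50,600; Lakeview Transit 106,128.79 → $106,150; East Workforce 103,592.86 → $103,600; West Literacy 167,117.98 → $167,100.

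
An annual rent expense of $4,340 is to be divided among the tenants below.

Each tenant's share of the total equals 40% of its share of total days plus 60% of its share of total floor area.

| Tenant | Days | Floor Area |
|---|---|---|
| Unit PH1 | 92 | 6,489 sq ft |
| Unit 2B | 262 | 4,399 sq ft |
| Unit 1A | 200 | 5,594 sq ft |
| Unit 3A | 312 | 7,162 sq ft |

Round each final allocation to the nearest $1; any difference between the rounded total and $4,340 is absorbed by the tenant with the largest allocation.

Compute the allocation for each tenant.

Unit PH1: $899 | Unit 2B: $1,010 | Unit 1A: $1,017 | Unit 3A: $1,414

Totals — days 866, floor area 23,644.
Combined weights (40% days + 60% floor area): Unit PH1 0.2072; Unit 2B 0.2326; Unit 1A 0.2343; Unit 3A 0.3259.
Proportional shares: Unit PH1 899.08; Unit 2B 1,009.69; Unit 1A 1,017.01; Unit 3A 1,414.22.
At nearest $1: Unit PH1 $899; Unit 2B $1,010; Unit 1A $1,017; Unit 3A $1,414. Sum = $4,340.
Rounded total matches; no reconciliation needed.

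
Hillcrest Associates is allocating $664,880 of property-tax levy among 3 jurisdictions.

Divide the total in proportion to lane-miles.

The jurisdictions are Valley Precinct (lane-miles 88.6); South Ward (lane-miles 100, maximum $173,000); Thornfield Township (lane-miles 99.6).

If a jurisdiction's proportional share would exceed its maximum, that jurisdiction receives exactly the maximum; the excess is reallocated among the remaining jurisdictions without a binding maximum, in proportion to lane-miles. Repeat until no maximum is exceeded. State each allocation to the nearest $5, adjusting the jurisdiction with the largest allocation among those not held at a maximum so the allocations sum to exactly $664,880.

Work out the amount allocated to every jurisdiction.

Lane-miles total: 288.2.
Unconstrained shares: Valley Precinct 204,401.00; South Ward 230,700.90; Thornfield Township 229,778.10.
Held at cap: South Ward ($173,000); residual $491,880 reallocated over remaining lane-miles 188.2.
Remaining shares: Valley Precinct 231,565.19 → $231,565; Thornfield Township 260,314.81 → $260,315.

Valley Precinct: $231,565 · South Ward: $173,000 · Thornfield Township: $260,315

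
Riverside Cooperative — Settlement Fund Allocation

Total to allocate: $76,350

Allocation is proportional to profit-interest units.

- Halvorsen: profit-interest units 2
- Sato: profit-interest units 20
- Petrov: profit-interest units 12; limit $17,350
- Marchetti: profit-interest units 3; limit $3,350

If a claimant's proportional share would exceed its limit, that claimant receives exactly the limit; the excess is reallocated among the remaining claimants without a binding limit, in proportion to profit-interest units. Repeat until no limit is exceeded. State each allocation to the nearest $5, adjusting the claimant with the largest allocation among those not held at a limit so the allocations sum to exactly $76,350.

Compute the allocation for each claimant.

Profit-interest units total: 37.
Proportional shares (ignoring caps): Halvorsen 4,127.03; Sato 41,270.27; Petrov 24,762.16; Marchetti 6,190.54.
Held at cap: Petrov ($17,350), Marchetti ($3,350); residual $55,650 reallocated over remaining profit-interest units 22.
Shares after redistribution: Halvorsen 5,059.09 → $5,060; Sato 50,590.91 → $50,590.

Halvorsen: $5,060; Sato: $50,590; Petrov: $17,350; Marchetti: $3,350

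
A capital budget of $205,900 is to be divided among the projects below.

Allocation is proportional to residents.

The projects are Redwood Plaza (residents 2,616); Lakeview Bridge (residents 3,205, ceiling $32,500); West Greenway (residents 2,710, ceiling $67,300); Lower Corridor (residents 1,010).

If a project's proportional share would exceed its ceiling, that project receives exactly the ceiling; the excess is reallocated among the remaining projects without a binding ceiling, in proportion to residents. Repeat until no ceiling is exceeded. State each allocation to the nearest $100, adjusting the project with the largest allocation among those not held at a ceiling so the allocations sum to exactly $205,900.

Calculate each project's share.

Sum of residents: 9,541.
Pro-rata shares before constraints: Redwood Plaza 56,454.71; Lakeview Bridge 69,165.65; West Greenway 58,483.28; Lower Corridor 21,796.35.
Cap binds for Lakeview Bridge ($32,500); remaining pool $173,400 reallocated over remaining residents 6,336.
Cap binds for West Greenway ($67,300); remaining pool $106,100 reallocated over remaining residents 3,626.
Remaining shares: Redwood Plaza 76,546.50 → $76,500; Lower Corridor 29,553.50 → $29,600.

Redwood Plaza: $76,500; Lakeview Bridge: $32,500; West Greenway: $67,300; Lower Corridor: $29,600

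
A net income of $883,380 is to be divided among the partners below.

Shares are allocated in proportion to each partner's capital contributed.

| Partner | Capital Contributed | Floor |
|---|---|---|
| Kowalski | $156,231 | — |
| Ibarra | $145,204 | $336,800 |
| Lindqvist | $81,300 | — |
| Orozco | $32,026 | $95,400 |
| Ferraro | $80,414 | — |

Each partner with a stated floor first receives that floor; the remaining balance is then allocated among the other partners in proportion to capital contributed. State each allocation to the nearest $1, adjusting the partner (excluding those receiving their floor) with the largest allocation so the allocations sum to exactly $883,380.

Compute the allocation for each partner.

Minimums first: Ibarra $336,800; Orozco $95,400. Balance $451,180.
Balance split over remaining capital contributed 317,945: Kowalski 221,699.67 → $221,700; Lindqvist 115,368.80 → $115,369; Ferraro 114,111.52 → $114,112.
Rounding difference −$1 applied to Kowalski → $221,699.

Kowalski: $221,699 | Ibarra: $336,800 | Lindqvist: $115,369 | Orozco: $95,400 | Ferraro: $114,112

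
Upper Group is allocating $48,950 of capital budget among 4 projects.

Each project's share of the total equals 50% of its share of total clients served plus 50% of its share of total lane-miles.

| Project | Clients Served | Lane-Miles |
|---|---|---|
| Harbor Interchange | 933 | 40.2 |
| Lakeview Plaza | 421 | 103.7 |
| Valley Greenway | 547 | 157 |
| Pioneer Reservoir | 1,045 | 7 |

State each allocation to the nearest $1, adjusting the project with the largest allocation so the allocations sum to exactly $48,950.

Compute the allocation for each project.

Harbor Interchange: $10,947; Lakeview Plaza: $11,741; Valley Greenway: $17,024; Pioneer Reservoir: $9,238

Totals — clients served 2,946, lane-miles 307.9.
Composite weights (50% clients served + 50% lane-miles): Harbor Interchange 0.2236; Lakeview Plaza 0.2399; Valley Greenway 0.3478; Pioneer Reservoir 0.1887.
Proportional shares: Harbor Interchange 10,946.75; Lakeview Plaza 11,740.74; Valley Greenway 17,024.35; Pioneer Reservoir 9,238.16.
After rounding ($1): Harbor Interchange $10,947; Lakeview Plaza $11,741; Valley Greenway $17,024; Pioneer Reservoir $9,238. Sum = $48,950.
Sum already equals the total — no adjustment.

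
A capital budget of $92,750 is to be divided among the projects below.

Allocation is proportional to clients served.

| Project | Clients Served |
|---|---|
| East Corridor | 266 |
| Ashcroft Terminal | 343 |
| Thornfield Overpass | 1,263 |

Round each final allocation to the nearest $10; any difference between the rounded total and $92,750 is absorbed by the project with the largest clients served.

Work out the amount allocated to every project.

Clients served total: 266 + 343 + 1,263 = 1,872.
Unrounded shares: East Corridor 13,179.22; Ashcroft Terminal 16,994.26; Thornfield Overpass 62,576.52.
Rounded to nearest $10: East Corridor $13,180; Ashcroft Terminal $16,990; Thornfield Overpass $62,580. Sum = $92,750.
Sum already equals the total — no adjustment.

East Corridor: $13,180 | Ashcroft Terminal: $16,990 | Thornfield Overpass: $62,580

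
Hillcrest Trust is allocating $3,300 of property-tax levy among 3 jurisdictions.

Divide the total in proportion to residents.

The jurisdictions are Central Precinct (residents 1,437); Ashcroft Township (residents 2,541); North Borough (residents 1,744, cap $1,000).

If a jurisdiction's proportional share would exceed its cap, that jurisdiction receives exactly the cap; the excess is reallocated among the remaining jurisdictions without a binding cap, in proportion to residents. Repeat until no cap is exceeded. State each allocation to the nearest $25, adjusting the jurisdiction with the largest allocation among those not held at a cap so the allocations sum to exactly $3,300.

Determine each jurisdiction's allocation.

Central Precinct: $825 | Ashcroft Township: $1,475 | North Borough: $1,000

Combined residents = 5,722.
Pro-rata shares before constraints: Central Precinct 828.75; Ashcroft Township 1,465.45; North Borough 1,005.80.
Capped: North Borough ($1,000); remaining pool $2,300 reallocated over remaining residents 3,978.
Shares after redistribution: Central Precinct 830.84 → $825; Ashcroft Township 1,469.16 → $1,475.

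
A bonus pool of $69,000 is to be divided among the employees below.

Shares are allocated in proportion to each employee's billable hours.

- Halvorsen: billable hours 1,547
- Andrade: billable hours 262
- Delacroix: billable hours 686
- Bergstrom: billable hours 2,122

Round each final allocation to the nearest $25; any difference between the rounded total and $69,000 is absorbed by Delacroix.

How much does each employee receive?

Halvorsen: $23,125; Andrade: $3,925; Delacroix: $10,225; Bergstrom: $31,725

Billable hours total: 4,617.
Pro-rata amounts: Halvorsen 1,547/4,617 × $69,000 = 23,119.56; Andrade 262/4,617 × $69,000 = 3,915.53; Delacroix 686/4,617 × $69,000 = 10,252.11; Bergstrom 2,122/4,617 × $69,000 = 31,712.80.
At nearest $25: Halvorsen $23,125; Andrade $3,925; Delacroix $10,250; Bergstrom $31,725. Sum = $69,025.
Difference $69,000 − $69,025 = −$25 applied to Delacroix: Delacroix becomes $10,225.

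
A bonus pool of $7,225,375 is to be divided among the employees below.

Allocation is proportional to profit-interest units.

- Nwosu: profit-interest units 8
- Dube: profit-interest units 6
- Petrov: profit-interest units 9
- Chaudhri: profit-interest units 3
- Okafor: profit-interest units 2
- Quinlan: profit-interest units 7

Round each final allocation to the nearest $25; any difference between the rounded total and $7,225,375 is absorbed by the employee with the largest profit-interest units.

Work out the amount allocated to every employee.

Nwosu: $1,651,525; Dube: $1,238,625; Petrov: $1,857,950; Chaudhri: $619,325; Okafor: $412,875; Quinlan: $1,445,075

Total profit-interest units = 8 + 6 + 9 + 3 + 2 + 7 = 35.
Proportional shares: Nwosu 1,651,514.29; Dube 1,238,635.71; Petrov 1,857,953.57; Chaudhri 619,317.86; Okafor 412,878.57; Quinlan 1,445,075.00.
After rounding ($25): Nwosu $1,651,525; Dube $1,238,625; Petrov $1,857,950; Chaudhri $619,325; Okafor $412,875; Quinlan $1,445,075. Sum = $7,225,375.
No rounding difference to absorb.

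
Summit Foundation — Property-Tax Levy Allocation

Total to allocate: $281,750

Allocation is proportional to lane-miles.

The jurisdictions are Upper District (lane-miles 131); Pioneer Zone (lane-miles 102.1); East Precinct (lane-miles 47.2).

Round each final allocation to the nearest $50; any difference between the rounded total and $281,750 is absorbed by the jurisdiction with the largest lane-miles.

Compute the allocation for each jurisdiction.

Combined lane-miles = 280.3.
Unrounded shares: Upper District 131/280.3 × $281,750 = 131,677.67; Pioneer Zone 102.1/280.3 × $281,750 = 102,628.17; East Precinct 47.2/280.3 × $281,750 = 47,444.17.
Rounded to nearest $50: Upper District $131,700; Pioneer Zone $102,650; East Precinct $47,450. Sum = $281,800.
Difference $281,750 − $281,800 = −$50 applied to largest lane-miles (Upper District): Upper District becomes $131,650.

Upper District: $131,650; Pioneer Zone: $102,650; East Precinct: $47,450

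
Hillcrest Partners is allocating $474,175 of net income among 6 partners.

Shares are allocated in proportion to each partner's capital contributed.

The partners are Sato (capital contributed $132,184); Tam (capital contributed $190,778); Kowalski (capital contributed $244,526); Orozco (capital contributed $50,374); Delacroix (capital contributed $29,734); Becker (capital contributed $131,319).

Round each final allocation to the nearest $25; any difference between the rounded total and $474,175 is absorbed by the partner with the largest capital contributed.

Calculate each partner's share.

Capital contributed total: 778,915.
Pro-rata amounts: Sato 132,184/778,915 × $474,175 = 80,468.79; Tam 190,778/778,915 × $474,175 = 116,138.68; Kowalski 244,526/778,915 × $474,175 = 148,858.50; Orozco 50,374/778,915 × $474,175 = 30,665.85; Delacroix 29,734/778,915 × $474,175 = 18,100.97; Becker 131,319/778,915 × $474,175 = 79,942.21.
Rounded to nearest $25: Sato $80,475; Tam $116,150; Kowalski $148,850; Orozco $30,675; Delacroix $18,100; Becker $79,950. Sum = $474,200.
Difference $474,175 − $474,200 = −$25 applied to largest capital contributed (Kowalski): Kowalski becomes $148,825.

Sato: $80,475 | Tam: $116,150 | Kowalski: $148,825 | Orozco: $30,675 | Delacroix: $18,100 | Becker: $79,950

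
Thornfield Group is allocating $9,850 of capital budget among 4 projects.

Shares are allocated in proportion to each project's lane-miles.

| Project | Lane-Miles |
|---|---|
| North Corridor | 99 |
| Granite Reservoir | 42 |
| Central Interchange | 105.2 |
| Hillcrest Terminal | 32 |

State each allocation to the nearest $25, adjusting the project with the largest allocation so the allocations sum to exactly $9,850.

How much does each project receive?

Combined lane-miles = 278.2.
Pro-rata amounts: North Corridor 99/278.2 × $9,850 = 3,505.21; Granite Reservoir 42/278.2 × $9,850 = 1,487.06; Central Interchange 105.2/278.2 × $9,850 = 3,724.73; Hillcrest Terminal 32/278.2 × $9,850 = 1,133.00.
Rounded to nearest $25: North Corridor $3,500; Granite Reservoir $1,475; Central Interchange $3,725; Hillcrest Terminal $1,125. Sum = $9,825.
Difference $9,850 − $9,825 = +$25 applied to largest allocation (Central Interchange): Central Interchange becomes $3,750.

North Corridor: $3,500; Granite Reservoir: $1,475; Central Interchange: $3,750; Hillcrest Terminal: $1,125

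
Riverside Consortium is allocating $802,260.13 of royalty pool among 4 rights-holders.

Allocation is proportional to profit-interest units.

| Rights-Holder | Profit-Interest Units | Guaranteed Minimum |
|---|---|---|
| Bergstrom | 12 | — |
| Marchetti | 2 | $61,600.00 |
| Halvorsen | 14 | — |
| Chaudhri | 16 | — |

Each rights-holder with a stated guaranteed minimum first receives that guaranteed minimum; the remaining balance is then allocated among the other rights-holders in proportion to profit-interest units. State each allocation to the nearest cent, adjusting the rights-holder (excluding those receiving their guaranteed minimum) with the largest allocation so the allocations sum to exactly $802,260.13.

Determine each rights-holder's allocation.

Guaranteed amounts: Marchetti $61,600.00. Balance $740,660.13.
Balance split over remaining profit-interest units 42: Bergstrom 211,617.1800 → $211,617.18; Halvorsen 246,886.7100 → $246,886.71; Chaudhri 282,156.2400 → $282,156.24.

Bergstrom: $211,617.18 · Marchetti: $61,600.00 · Halvorsen: $246,886.71 · Chaudhri: $282,156.24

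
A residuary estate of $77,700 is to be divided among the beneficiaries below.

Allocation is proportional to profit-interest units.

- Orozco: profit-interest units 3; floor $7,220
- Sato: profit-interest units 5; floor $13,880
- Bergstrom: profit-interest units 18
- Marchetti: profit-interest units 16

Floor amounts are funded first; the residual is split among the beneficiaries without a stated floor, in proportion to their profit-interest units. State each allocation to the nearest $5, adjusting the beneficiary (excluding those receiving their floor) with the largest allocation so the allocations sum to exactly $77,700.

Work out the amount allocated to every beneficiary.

Orozco: $7,220; Sato: $13,880; Bergstrom: $29,965; Marchetti: $26,635

Minimums first: Orozco $7,220; Sato $13,880. Residual $56,600.
Residual split over remaining profit-interest units 34: Bergstrom 29,964.71 → $29,965; Marchetti 26,635.29 → $26,635.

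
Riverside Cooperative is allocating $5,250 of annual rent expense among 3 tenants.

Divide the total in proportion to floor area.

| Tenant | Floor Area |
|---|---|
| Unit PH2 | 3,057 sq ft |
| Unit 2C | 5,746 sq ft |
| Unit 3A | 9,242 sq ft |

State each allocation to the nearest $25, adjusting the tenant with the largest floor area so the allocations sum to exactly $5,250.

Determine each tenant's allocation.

Total floor area = 18,045.
Raw shares: Unit PH2 3,057/18,045 × $5,250 = 889.40; Unit 2C 5,746/18,045 × $5,250 = 1,671.74; Unit 3A 9,242/18,045 × $5,250 = 2,688.86.
After rounding ($25): Unit PH2 $900; Unit 2C $1,675; Unit 3A $2,700. Sum = $5,275.
Difference $5,250 − $5,275 = −$25 applied to largest floor area (Unit 3A): Unit 3A becomes $2,675.

Unit PH2: $900 | Unit 2C: $1,675 | Unit 3A: $2,675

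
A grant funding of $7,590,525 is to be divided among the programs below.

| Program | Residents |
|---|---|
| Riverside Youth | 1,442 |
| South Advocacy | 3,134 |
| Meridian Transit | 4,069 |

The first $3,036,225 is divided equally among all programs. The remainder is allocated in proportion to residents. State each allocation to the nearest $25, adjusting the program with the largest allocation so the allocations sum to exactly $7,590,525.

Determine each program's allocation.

Riverside Youth: $1,771,750; South Advocacy: $2,663,100; Meridian Transit: $3,155,675

$3,036,225 shared equally gives $1,012,075 per program.
Remainder $4,554,300 by residents (total 8,645): Riverside Youth 759,664.62 → $759,675; South Advocacy 1,651,032.53 → $1,651,025; Meridian Transit 2,143,602.86 → $2,143,600.
Totals: Riverside Youth $1,012,075 + $759,675 = $1,771,750; South Advocacy $1,012,075 + $1,651,025 = $2,663,100; Meridian Transit $1,012,075 + $2,143,600 = $3,155,675.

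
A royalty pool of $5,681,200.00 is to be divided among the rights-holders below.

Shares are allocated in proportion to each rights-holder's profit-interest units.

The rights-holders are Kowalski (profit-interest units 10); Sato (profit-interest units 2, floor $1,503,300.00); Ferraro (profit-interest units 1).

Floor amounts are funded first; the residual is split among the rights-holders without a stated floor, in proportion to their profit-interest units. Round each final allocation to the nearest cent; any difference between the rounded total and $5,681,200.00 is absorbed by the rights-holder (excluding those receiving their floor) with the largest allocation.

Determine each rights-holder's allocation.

Minimums first: Sato $1,503,300.00. Residual $4,177,900.00.
Residual split over remaining profit-interest units 11: Kowalski 3,798,090.9091 → $3,798,090.91; Ferraro 379,809.0909 → $379,809.09.

Kowalski: $3,798,090.91 | Sato: $1,503,300.00 | Ferraro: $379,809.09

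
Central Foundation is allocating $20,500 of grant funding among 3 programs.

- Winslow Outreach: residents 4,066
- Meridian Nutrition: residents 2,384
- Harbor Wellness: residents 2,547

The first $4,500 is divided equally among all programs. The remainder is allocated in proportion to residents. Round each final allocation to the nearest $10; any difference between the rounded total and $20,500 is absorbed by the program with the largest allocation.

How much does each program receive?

Winslow Outreach: $8,730; Meridian Nutrition: $5,740; Harbor Wellness: $6,030

Equal tier: $4,500 ÷ 3 = $1,500 apiece.
Remainder $16,000 by residents (total 8,997): Winslow Outreach 7,230.85 → $7,230; Meridian Nutrition 4,239.64 → $4,240; Harbor Wellness 4,529.51 → $4,530.
Totals: Winslow Outreach $1,500 + $7,230 = $8,730; Meridian Nutrition $1,500 + $4,240 = $5,740; Harbor Wellness $1,500 + $4,530 = $6,030.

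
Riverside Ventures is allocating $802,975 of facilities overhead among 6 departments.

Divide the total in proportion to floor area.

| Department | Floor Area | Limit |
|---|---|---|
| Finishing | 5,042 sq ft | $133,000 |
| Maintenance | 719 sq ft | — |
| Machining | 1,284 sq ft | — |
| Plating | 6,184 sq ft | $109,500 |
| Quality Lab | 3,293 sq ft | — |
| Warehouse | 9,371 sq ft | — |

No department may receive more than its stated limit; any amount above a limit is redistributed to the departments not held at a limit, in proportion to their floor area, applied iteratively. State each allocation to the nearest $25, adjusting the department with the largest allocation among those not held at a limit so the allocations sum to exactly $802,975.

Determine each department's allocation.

Combined floor area = 25,893.
Proportional shares (ignoring caps): Finishing 156,358.86; Maintenance 22,297.11; Machining 39,818.48; Plating 191,773.74; Quality Lab 102,120.14; Warehouse 290,606.68.
Capped: Finishing ($133,000), Plating ($109,500); residual $560,475 reallocated over remaining floor area 14,667.
Shares after redistribution: Maintenance 27,475.39 → $27,475; Machining 49,065.92 → $49,075; Quality Lab 125,836.52 → $125,825; Warehouse 358,097.17 → $358,100.

Finishing: $133,000 | Maintenance: $27,475 | Machining: $49,075 | Plating: $109,500 | Quality Lab: $125,825 | Warehouse: $358,100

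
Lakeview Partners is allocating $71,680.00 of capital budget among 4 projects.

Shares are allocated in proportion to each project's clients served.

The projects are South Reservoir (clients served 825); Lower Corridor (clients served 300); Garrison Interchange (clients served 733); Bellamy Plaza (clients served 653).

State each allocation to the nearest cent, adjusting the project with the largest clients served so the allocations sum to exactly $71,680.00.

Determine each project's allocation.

Total clients served = 825 + 300 + 733 + 653 = 2,511.
Unrounded shares: South Reservoir 23,550.7766; Lower Corridor 8,563.9188; Garrison Interchange 20,924.5082; Bellamy Plaza 18,640.7965.
After rounding (cent): South Reservoir $23,550.78; Lower Corridor $8,563.92; Garrison Interchange $20,924.51; Bellamy Plaza $18,640.80. Sum = $71,680.01.
Difference $71,680.00 − $71,680.01 = −$0.01 applied to largest clients served (South Reservoir): South Reservoir becomes $23,550.77.

South Reservoir: $23,550.77; Lower Corridor: $8,563.92; Garrison Interchange: $20,924.51; Bellamy Plaza: $18,640.80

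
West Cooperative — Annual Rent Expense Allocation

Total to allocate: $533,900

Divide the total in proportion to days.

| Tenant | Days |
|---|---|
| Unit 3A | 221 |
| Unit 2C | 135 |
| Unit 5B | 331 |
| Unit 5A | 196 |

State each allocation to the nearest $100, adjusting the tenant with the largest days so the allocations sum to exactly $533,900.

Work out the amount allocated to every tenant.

Sum of days: 221 + 135 + 331 + 196 = 883.
Pro-rata amounts: Unit 3A 133,626.16; Unit 2C 81,626.84; Unit 5B 200,136.92; Unit 5A 118,510.08.
Rounded to nearest $100: Unit 3A $133,600; Unit 2C $81,600; Unit 5B $200,100; Unit 5A $118,500. Sum = $533,800.
Difference $533,900 − $533,800 = +$100 applied to largest days (Unit 5B): Unit 5B becomes $200,200.

Unit 3A: $133,600; Unit 2C: $81,600; Unit 5B: $200,200; Unit 5A: $118,500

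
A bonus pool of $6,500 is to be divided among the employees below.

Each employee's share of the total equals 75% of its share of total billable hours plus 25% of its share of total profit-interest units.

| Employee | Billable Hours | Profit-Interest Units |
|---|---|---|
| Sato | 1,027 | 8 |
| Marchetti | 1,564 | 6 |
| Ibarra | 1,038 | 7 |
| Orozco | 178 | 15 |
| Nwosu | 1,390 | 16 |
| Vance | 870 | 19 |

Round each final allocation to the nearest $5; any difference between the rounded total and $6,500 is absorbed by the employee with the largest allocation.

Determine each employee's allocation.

Sato: $1,010 · Marchetti: $1,395 · Ibarra: $995 · Orozco: $485 · Nwosu: $1,480 · Vance: $1,135

Billable hours total 6,067; profit-interest units total 71.
Composite weights (75% billable hours + 25% profit-interest units): Sato 0.1551; Marchetti 0.2145; Ibarra 0.1530; Orozco 0.0748; Nwosu 0.2282; Vance 0.1745.
Unrounded shares: Sato 1,008.32; Marchetti 1,394.04; Ibarra 994.27; Orozco 486.34; Nwosu 1,483.10; Vance 1,133.93.
After rounding ($5): Sato $1,010; Marchetti $1,395; Ibarra $995; Orozco $485; Nwosu $1,485; Vance $1,135. Sum = $6,505.
Difference $6,500 − $6,505 = −$5 applied to largest allocation (Nwosu): Nwosu becomes $1,480.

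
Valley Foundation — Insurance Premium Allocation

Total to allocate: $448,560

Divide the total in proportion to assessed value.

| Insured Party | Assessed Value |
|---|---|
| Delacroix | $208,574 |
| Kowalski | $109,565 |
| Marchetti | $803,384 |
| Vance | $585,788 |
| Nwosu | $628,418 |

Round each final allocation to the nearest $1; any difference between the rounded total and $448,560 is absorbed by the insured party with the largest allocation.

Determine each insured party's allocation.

Delacroix: $40,055 · Kowalski: $21,041 · Marchetti: $154,285 · Vance: $112,496 · Nwosu: $120,683

Total assessed value = 2,335,729.
Proportional shares: Delacroix 208,574/2,335,729 × $448,560 = 40,055.14; Kowalski 109,565/2,335,729 × $448,560 = 21,041.17; Marchetti 803,384/2,335,729 × $448,560 = 154,284.13; Vance 585,788/2,335,729 × $448,560 = 112,496.38; Nwosu 628,418/2,335,729 × $448,560 = 120,683.17.
At nearest $1: Delacroix $40,055; Kowalski $21,041; Marchetti $154,284; Vance $112,496; Nwosu $120,683. Sum = $448,559.
Difference $448,560 − $448,559 = +$1 applied to largest allocation (Marchetti): Marchetti becomes $154,285.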